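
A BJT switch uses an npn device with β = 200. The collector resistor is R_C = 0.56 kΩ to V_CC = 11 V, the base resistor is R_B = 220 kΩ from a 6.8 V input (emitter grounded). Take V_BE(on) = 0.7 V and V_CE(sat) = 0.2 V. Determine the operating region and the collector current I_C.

Assume active. Base-emitter loop: I_B = (V_BB − V_BE)/R_B = (6.8 − 0.7)/220 = 0.0277 mA.
I_C = β·I_B = 200×0.0277 = 5.55 mA.
V_CE = V_CC − I_C·R_C = 11 − 5.55×0.56 = 7.89 V > V_CE(sat), so the active-region assumption holds.

active; I_C ≈ 5.5 mA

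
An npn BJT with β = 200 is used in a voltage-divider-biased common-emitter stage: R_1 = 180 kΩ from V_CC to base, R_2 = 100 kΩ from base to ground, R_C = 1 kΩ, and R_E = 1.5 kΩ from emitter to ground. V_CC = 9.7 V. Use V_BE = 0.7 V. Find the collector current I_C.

I_C ≈ 1.5 mA

Thevenize the base divider: V_Th = V_CC·R_2/(R_1+R_2) = 9.7×100/280 = 3.46 V, R_Th = R_1‖R_2 = 64.3 kΩ.
Base-emitter loop: V_Th = I_B·R_Th + V_BE + (β+1)I_B·R_E, so I_B = (3.46 − 0.7) / (64.3 + 201×1.5) = 0.00756 mA.
I_C = β·I_B = 200×0.00756 = 1.51 mA, and I_E = (β+1)I_B = 1.52 mA.
V_CE = V_CC − I_C·R_C − I_E·R_E = 9.7 − 1.51×1 − 1.52×1.5 = 5.91 V.
V_CE = 5.91 V > 0.2 V confirms active-region operation.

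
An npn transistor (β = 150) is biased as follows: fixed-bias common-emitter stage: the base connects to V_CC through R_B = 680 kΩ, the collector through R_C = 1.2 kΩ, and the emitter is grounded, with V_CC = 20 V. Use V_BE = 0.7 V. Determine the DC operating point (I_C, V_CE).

Base loop: V_CC = I_B·R_B + V_BE, so I_B = (20 − 0.7)/680 kΩ = 0.0284 mA.
In the active region I_C = β·I_B = 150 × 0.0284 = 4.26 mA.
Collector loop: V_CE = V_CC − I_C·R_C = 20 − 4.26×1.2 = 14.9 V.
Since V_CE = 14.9 V > V_CE(sat) ≈ 0.2 V, the transistor is in the active region as assumed.

I_C ≈ 4.3 mA, V_CE ≈ 15 V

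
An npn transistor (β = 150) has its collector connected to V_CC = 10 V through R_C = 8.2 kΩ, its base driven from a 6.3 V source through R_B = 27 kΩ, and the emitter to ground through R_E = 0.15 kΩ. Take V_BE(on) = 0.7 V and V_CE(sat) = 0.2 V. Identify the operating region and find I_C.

saturation; I_C ≈ 1.2 mA

Assume active: I_B = (6.3 − 0.7)/(27 + 151×0.15) = 0.113 mA, I_C = β·I_B = 16.9 mA.
Then V_CE = 10 − 16.9×8.2 − 17×0.15 = -131 V < 0.2 V — the active assumption fails.
Re-solve with V_CE = 0.2 V. KCL at the emitter: V_E/R_E = (V_BB−0.7−V_E)/R_B + (V_CC−0.2−V_E)/R_C, giving V_E = 0.205 V.
I_C = (V_CC − 0.2 − V_E)/R_C = (9.8 − 0.205)/8.2 = 1.17 mA.
Check: I_B = (5.6 − 0.205)/27 = 0.2 mA, and β·I_B = 30 mA > I_C, confirming saturation.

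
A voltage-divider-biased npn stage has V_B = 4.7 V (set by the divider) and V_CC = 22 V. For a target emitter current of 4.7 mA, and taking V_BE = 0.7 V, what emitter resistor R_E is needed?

V_E = V_B − V_BE = 4.7 − 0.7 = 4 V.
R_E = V_E / I_E = 4 / 4.7 = 0.851 kΩ.

R_E ≈ 0.85 kΩ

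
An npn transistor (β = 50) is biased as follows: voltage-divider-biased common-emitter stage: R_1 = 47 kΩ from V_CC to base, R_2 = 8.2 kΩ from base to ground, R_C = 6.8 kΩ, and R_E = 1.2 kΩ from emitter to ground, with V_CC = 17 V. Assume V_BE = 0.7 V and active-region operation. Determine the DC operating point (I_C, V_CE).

Thevenize the base divider: V_Th = V_CC·R_2/(R_1+R_2) = 17×8.2/55.2 = 2.53 V, R_Th = R_1‖R_2 = 6.98 kΩ.
Base-emitter loop: V_Th = I_B·R_Th + V_BE + (β+1)I_B·R_E, so I_B = (2.53 − 0.7) / (6.98 + 51×1.2) = 0.0268 mA.
I_C = β·I_B = 50×0.0268 = 1.34 mA, and I_E = (β+1)I_B = 1.37 mA.
V_CE = V_CC − I_C·R_C − I_E·R_E = 17 − 1.34×6.8 − 1.37×1.2 = 6.26 V.
V_CE = 6.26 V > 0.2 V confirms active-region operation.

I_C ≈ 1.3 mA, V_CE ≈ 6.3 V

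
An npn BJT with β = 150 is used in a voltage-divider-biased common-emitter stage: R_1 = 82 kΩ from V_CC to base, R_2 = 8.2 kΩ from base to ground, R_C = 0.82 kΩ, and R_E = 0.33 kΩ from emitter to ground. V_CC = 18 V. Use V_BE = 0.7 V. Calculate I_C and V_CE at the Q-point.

Thevenize the base divider: V_Th = V_CC·R_2/(R_1+R_2) = 18×8.2/90.2 = 1.64 V, R_Th = R_1‖R_2 = 7.45 kΩ.
Base-emitter loop: V_Th = I_B·R_Th + V_BE + (β+1)I_B·R_E, so I_B = (1.64 − 0.7) / (7.45 + 151×0.33) = 0.0163 mA.
I_C = β·I_B = 150×0.0163 = 2.45 mA, and I_E = (β+1)I_B = 2.47 mA.
V_CE = V_CC − I_C·R_C − I_E·R_E = 18 − 2.45×0.82 − 2.47×0.33 = 15.2 V.
V_CE = 15.2 V > 0.2 V confirms active-region operation.

I_C ≈ 2.5 mA, V_CE ≈ 15 V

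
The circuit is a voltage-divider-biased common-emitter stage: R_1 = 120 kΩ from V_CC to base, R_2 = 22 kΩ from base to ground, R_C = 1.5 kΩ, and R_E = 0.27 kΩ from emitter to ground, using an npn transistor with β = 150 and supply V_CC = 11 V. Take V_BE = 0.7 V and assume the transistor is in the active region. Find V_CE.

Thevenize the base divider: V_Th = V_CC·R_2/(R_1+R_2) = 11×22/142 = 1.7 V, R_Th = R_1‖R_2 = 18.6 kΩ.
Base-emitter loop: V_Th = I_B·R_Th + V_BE + (β+1)I_B·R_E, so I_B = (1.7 − 0.7) / (18.6 + 151×0.27) = 0.0169 mA.
I_C = β·I_B = 150×0.0169 = 2.54 mA, and I_E = (β+1)I_B = 2.55 mA.
V_CE = V_CC − I_C·R_C − I_E·R_E = 11 − 2.54×1.5 − 2.55×0.27 = 6.5 V.
V_CE = 6.5 V > 0.2 V confirms active-region operation.

V_CE ≈ 6.5 V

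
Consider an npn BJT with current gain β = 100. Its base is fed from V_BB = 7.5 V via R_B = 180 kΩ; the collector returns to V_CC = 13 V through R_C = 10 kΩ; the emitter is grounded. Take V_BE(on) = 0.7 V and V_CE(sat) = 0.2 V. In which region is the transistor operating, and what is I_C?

saturation; I_C ≈ 1.3 mA

Assume active: I_B = (7.5 − 0.7)/180 = 0.0378 mA, giving I_C = β·I_B = 3.78 mA.
But then V_CE = 13 − 3.78×10 = -24.8 V < V_CE(sat) = 0.2 V — impossible in the active region.
So the transistor is saturated. With V_CE = 0.2 V, I_C = (V_CC − 0.2)/R_C = 12.8/10 = 1.28 mA.
Check: β·I_B = 3.78 mA > I_C = 1.28 mA, confirming saturation.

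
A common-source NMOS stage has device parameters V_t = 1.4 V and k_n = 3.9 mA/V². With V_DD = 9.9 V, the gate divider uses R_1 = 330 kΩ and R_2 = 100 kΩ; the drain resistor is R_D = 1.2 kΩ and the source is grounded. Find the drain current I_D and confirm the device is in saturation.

I_D ≈ 1.6 mA

V_G = V_DD·R_2/(R_1+R_2) = 9.9×100/430 = 2.3 V. With the source grounded, V_GS = V_G = 2.3 V.
Assume saturation: I_D = (k_n/2)(V_GS − V_t)² = (3.9/2)×(2.3 − 1.4)² = 1.95×0.902² = 1.59 mA.
V_DS = V_DD − I_D·R_D = 9.9 − 1.59×1.2 = 7.99 V.
Saturation requires V_DS ≥ V_GS − V_t = 0.902 V; 7.99 ≥ 0.902 ✓.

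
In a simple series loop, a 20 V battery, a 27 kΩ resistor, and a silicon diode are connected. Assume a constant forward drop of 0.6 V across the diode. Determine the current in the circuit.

KVL around the loop: 20 = V_D + I·R = 0.6 + I × 27 kΩ.
So I = (20 − 0.6) / 27 kΩ = 19.4 / 27 = 0.719 mA.

I ≈ 0.72 mA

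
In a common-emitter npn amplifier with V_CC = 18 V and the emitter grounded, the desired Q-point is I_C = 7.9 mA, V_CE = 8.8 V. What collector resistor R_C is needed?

Collector loop: V_CC = I_C·R_C + V_CE.
R_C = (V_CC − V_CE)/I_C = (18 − 8.8)/7.9 = 1.16 kΩ.

R_C ≈ 1.2 kΩ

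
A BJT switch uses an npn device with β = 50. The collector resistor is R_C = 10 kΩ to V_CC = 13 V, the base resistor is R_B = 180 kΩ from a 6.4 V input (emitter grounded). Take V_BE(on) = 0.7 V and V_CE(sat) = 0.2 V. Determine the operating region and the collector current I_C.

saturation; I_C ≈ 1.3 mA

Assume active: I_B = (6.4 − 0.7)/180 = 0.0317 mA, giving I_C = β·I_B = 1.58 mA.
But then V_CE = 13 − 1.58×10 = -2.83 V < V_CE(sat) = 0.2 V — impossible in the active region.
So the transistor is saturated. With V_CE = 0.2 V, I_C = (V_CC − 0.2)/R_C = 12.8/10 = 1.28 mA.
Check: β·I_B = 1.58 mA > I_C = 1.28 mA, confirming saturation.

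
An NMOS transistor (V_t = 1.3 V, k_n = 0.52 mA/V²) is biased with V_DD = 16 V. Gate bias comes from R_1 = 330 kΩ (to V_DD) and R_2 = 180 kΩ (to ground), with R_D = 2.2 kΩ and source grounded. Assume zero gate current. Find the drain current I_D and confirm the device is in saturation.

V_G = V_DD·R_2/(R_1+R_2) = 16×180/510 = 5.65 V. With the source grounded, V_GS = V_G = 5.65 V.
Assume saturation: I_D = (k_n/2)(V_GS − V_t)² = (0.52/2)×(5.65 − 1.3)² = 0.26×4.35² = 4.91 mA.
V_DS = V_DD − I_D·R_D = 16 − 4.91×2.2 = 5.19 V.
Saturation requires V_DS ≥ V_GS − V_t = 4.35 V; 5.19 ≥ 4.35 ✓.

I_D ≈ 4.9 mA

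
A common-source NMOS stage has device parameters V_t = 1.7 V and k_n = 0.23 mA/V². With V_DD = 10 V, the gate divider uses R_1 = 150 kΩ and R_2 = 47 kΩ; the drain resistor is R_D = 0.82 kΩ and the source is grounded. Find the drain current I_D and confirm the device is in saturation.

V_G = V_DD·R_2/(R_1+R_2) = 10×47/197 = 2.39 V. With the source grounded, V_GS = V_G = 2.39 V.
Assume saturation: I_D = (k_n/2)(V_GS − V_t)² = (0.23/2)×(2.39 − 1.7)² = 0.115×0.686² = 0.0541 mA.
V_DS = V_DD − I_D·R_D = 10 − 0.0541×0.82 = 9.96 V.
Saturation requires V_DS ≥ V_GS − V_t = 0.686 V; 9.96 ≥ 0.686 ✓.

I_D ≈ 0.054 mA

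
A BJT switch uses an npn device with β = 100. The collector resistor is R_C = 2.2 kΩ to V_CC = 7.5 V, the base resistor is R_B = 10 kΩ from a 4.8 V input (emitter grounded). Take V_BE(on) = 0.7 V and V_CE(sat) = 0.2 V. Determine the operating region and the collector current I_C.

saturation; I_C ≈ 3.3 mA

Assume active: I_B = (4.8 − 0.7)/10 = 0.41 mA, giving I_C = β·I_B = 41 mA.
But then V_CE = 7.5 − 41×2.2 = -82.7 V < V_CE(sat) = 0.2 V — impossible in the active region.
So the transistor is saturated. With V_CE = 0.2 V, I_C = (V_CC − 0.2)/R_C = 7.3/2.2 = 3.32 mA.
Check: β·I_B = 41 mA > I_C = 3.32 mA, confirming saturation.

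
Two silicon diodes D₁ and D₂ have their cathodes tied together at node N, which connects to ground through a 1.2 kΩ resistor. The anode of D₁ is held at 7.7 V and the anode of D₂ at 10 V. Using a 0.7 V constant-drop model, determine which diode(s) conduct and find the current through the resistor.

Assume both conduct. Then node N would need to be at both 7.7−0.7 = 7 V and 10−0.7 = 9.3 V, which is impossible.
Assume only D₂ conducts: V_N = 10 − 0.7 = 9.3 V, so I_R = 9.3/1.2 = 7.75 mA.
Check D₁: its anode-to-cathode voltage is 7.7 − 9.3 = -1.6 V < 0.7 V, so it is off. The assumption is consistent.

Only D₂ conducts; I_R ≈ 7.8 mA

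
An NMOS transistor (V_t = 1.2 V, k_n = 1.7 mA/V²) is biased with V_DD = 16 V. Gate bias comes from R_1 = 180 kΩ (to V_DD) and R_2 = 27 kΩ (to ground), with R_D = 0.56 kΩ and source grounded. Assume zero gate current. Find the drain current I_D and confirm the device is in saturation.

V_G = V_DD·R_2/(R_1+R_2) = 16×27/207 = 2.09 V. With the source grounded, V_GS = V_G = 2.09 V.
Assume saturation: I_D = (k_n/2)(V_GS − V_t)² = (1.7/2)×(2.09 − 1.2)² = 0.85×0.887² = 0.669 mA.
V_DS = V_DD − I_D·R_D = 16 − 0.669×0.56 = 15.6 V.
Saturation requires V_DS ≥ V_GS − V_t = 0.887 V; 15.6 ≥ 0.887 ✓.

I_D ≈ 0.67 mA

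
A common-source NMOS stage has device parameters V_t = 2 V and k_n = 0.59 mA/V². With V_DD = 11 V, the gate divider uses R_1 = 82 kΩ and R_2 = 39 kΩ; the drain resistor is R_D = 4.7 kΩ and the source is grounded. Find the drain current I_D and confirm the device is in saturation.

I_D ≈ 0.7 mA

V_G = V_DD·R_2/(R_1+R_2) = 11×39/121 = 3.55 V. With the source grounded, V_GS = V_G = 3.55 V.
Assume saturation: I_D = (k_n/2)(V_GS − V_t)² = (0.59/2)×(3.55 − 2)² = 0.295×1.55² = 0.705 mA.
V_DS = V_DD − I_D·R_D = 11 − 0.705×4.7 = 7.69 V.
Saturation requires V_DS ≥ V_GS − V_t = 1.55 V; 7.69 ≥ 1.55 ✓.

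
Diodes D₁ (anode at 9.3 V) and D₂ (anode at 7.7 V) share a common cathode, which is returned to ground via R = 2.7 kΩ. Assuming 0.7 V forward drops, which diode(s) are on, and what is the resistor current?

Assume both conduct. Then node N would need to be at both 9.3−0.7 = 8.6 V and 7.7−0.7 = 7 V, which is impossible.
Assume only D₁ conducts: V_N = 9.3 − 0.7 = 8.6 V, so I_R = 8.6/2.7 = 3.19 mA.
Check D₂: its anode-to-cathode voltage is 7.7 − 8.6 = -0.9 V < 0.7 V, so it is off. The assumption is consistent.

Only D₁ conducts; I_R ≈ 3.2 mA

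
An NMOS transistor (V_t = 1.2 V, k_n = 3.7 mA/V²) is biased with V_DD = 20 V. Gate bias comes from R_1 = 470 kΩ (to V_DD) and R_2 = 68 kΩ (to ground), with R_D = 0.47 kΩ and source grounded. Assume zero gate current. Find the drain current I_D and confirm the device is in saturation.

V_G = V_DD·R_2/(R_1+R_2) = 20×68/538 = 2.53 V. With the source grounded, V_GS = V_G = 2.53 V.
Assume saturation: I_D = (k_n/2)(V_GS − V_t)² = (3.7/2)×(2.53 − 1.2)² = 1.85×1.33² = 3.26 mA.
V_DS = V_DD − I_D·R_D = 20 − 3.26×0.47 = 18.5 V.
Saturation requires V_DS ≥ V_GS − V_t = 1.33 V; 18.5 ≥ 1.33 ✓.

I_D ≈ 3.3 mA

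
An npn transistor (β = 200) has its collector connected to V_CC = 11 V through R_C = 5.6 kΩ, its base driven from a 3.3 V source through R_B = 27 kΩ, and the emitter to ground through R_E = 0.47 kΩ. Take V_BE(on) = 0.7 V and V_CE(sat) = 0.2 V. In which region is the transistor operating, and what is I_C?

Assume active: I_B = (3.3 − 0.7)/(27 + 201×0.47) = 0.0214 mA, I_C = β·I_B = 4.28 mA.
Then V_CE = 11 − 4.28×5.6 − 4.3×0.47 = -15 V < 0.2 V — the active assumption fails.
Re-solve with V_CE = 0.2 V. KCL at the emitter: V_E/R_E = (V_BB−0.7−V_E)/R_B + (V_CC−0.2−V_E)/R_C, giving V_E = 0.864 V.
I_C = (V_CC − 0.2 − V_E)/R_C = (10.8 − 0.864)/5.6 = 1.77 mA.
Check: I_B = (2.6 − 0.864)/27 = 0.0643 mA, and β·I_B = 12.9 mA > I_C, confirming saturation.

saturation; I_C ≈ 1.8 mA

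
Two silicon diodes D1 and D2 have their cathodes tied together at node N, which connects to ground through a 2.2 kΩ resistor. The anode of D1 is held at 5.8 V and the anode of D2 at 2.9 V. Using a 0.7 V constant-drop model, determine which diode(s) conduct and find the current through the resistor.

Only D1 conducts; I_R ≈ 2.3 mA

Assume both conduct. Then node N would need to be at both 5.8−0.7 = 5.1 V and 2.9−0.7 = 2.2 V, which is impossible.
Assume only D1 conducts: V_N = 5.8 − 0.7 = 5.1 V, so I_R = 5.1/2.2 = 2.32 mA.
Check D2: its anode-to-cathode voltage is 2.9 − 5.1 = -2.2 V < 0.7 V, so it is off. The assumption is consistent.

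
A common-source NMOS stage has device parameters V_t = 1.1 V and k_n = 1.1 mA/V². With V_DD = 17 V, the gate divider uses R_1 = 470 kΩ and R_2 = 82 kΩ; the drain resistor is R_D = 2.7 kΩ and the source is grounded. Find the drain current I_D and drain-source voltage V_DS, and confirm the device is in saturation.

I_D ≈ 1.1 mA, V_DS ≈ 14 V

V_G = V_DD·R_2/(R_1+R_2) = 17×82/552 = 2.53 V. With the source grounded, V_GS = V_G = 2.53 V.
Assume saturation: I_D = (k_n/2)(V_GS − V_t)² = (1.1/2)×(2.53 − 1.1)² = 0.55×1.43² = 1.12 mA.
V_DS = V_DD − I_D·R_D = 17 − 1.12×2.7 = 14 V.
Saturation requires V_DS ≥ V_GS − V_t = 1.43 V; 14 ≥ 1.43 ✓.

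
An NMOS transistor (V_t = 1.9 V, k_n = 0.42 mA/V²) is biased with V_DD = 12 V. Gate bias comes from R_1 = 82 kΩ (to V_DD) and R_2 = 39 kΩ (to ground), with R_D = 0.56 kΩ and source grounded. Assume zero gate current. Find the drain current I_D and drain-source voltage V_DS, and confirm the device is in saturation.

V_G = V_DD·R_2/(R_1+R_2) = 12×39/121 = 3.87 V. With the source grounded, V_GS = V_G = 3.87 V.
Assume saturation: I_D = (k_n/2)(V_GS − V_t)² = (0.42/2)×(3.87 − 1.9)² = 0.21×1.97² = 0.813 mA.
V_DS = V_DD − I_D·R_D = 12 − 0.813×0.56 = 11.5 V.
Saturation requires V_DS ≥ V_GS − V_t = 1.97 V; 11.5 ≥ 1.97 ✓.

I_D ≈ 0.81 mA, V_DS ≈ 12 V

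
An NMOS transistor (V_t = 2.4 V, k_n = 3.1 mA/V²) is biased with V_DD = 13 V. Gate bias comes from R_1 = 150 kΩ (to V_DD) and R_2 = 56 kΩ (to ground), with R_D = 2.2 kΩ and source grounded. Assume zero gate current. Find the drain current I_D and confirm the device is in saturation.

I_D ≈ 2 mA

V_G = V_DD·R_2/(R_1+R_2) = 13×56/206 = 3.53 V. With the source grounded, V_GS = V_G = 3.53 V.
Assume saturation: I_D = (k_n/2)(V_GS − V_t)² = (3.1/2)×(3.53 − 2.4)² = 1.55×1.13² = 1.99 mA.
V_DS = V_DD − I_D·R_D = 13 − 1.99×2.2 = 8.62 V.
Saturation requires V_DS ≥ V_GS − V_t = 1.13 V; 8.62 ≥ 1.13 ✓.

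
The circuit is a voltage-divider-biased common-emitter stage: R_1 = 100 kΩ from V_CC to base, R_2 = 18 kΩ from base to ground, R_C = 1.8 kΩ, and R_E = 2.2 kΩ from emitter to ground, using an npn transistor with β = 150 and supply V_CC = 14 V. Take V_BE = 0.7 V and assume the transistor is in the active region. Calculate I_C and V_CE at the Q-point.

Thevenize the base divider: V_Th = V_CC·R_2/(R_1+R_2) = 14×18/118 = 2.14 V, R_Th = R_1‖R_2 = 15.3 kΩ.
Base-emitter loop: V_Th = I_B·R_Th + V_BE + (β+1)I_B·R_E, so I_B = (2.14 − 0.7) / (15.3 + 151×2.2) = 0.00413 mA.
I_C = β·I_B = 150×0.00413 = 0.62 mA, and I_E = (β+1)I_B = 0.624 mA.
V_CE = V_CC − I_C·R_C − I_E·R_E = 14 − 0.62×1.8 − 0.624×2.2 = 11.5 V.
V_CE = 11.5 V > 0.2 V confirms active-region operation.

I_C ≈ 0.62 mA, V_CE ≈ 12 V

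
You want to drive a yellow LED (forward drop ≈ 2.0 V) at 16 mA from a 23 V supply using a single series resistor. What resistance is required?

The resistor drops V_S − V_D = 23 − 2.0 = 21 V at 16 mA.
R = 21 V / 16 mA = 1.31 kΩ.

R ≈ 1.3 kΩ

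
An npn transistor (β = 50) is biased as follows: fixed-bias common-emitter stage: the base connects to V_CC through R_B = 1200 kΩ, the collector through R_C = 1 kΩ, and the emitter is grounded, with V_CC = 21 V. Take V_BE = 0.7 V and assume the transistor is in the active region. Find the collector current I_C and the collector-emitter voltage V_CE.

I_C ≈ 0.85 mA, V_CE ≈ 20 V

Base loop: V_CC = I_B·R_B + V_BE, so I_B = (21 − 0.7)/1200 kΩ = 0.0169 mA.
In the active region I_C = β·I_B = 50 × 0.0169 = 0.846 mA.
Collector loop: V_CE = V_CC − I_C·R_C = 21 − 0.846×1 = 20.2 V.
Since V_CE = 20.2 V > V_CE(sat) ≈ 0.2 V, the transistor is in the active region as assumed.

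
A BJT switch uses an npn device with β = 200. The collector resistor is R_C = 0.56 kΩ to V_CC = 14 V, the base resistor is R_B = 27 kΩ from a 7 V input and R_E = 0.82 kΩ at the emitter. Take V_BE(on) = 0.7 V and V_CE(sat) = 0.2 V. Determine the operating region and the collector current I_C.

active; I_C ≈ 6.6 mA

Assume active. Base-emitter loop: I_B = (V_BB − V_BE)/(R_B + (β+1)R_E) = (7 − 0.7)/(27 + 201×0.82) = 0.0328 mA.
I_C = β·I_B = 200×0.0328 = 6.57 mA.
V_CE = V_CC − I_C·R_C − I_E·R_E = 14 − 6.57×0.56 − 6.6×0.82 = 4.91 V > V_CE(sat), so the active-region assumption holds.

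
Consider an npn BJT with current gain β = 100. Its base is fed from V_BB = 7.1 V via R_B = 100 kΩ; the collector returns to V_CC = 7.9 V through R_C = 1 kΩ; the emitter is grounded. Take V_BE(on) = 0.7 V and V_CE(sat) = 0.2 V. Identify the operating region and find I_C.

active; I_C ≈ 6.4 mA

Assume active. Base-emitter loop: I_B = (V_BB − V_BE)/R_B = (7.1 − 0.7)/100 = 0.064 mA.
I_C = β·I_B = 100×0.064 = 6.4 mA.
V_CE = V_CC − I_C·R_C = 7.9 − 6.4×1 = 1.5 V > V_CE(sat), so the active-region assumption holds.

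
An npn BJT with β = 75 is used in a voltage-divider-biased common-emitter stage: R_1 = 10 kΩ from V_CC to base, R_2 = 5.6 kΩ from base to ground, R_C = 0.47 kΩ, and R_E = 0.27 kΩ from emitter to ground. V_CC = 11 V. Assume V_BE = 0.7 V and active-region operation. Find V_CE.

V_CE ≈ 3.5 V

Thevenize the base divider: V_Th = V_CC·R_2/(R_1+R_2) = 11×5.6/15.6 = 3.95 V, R_Th = R_1‖R_2 = 3.59 kΩ.
Base-emitter loop: V_Th = I_B·R_Th + V_BE + (β+1)I_B·R_E, so I_B = (3.95 − 0.7) / (3.59 + 76×0.27) = 0.135 mA.
I_C = β·I_B = 75×0.135 = 10.1 mA, and I_E = (β+1)I_B = 10.2 mA.
V_CE = V_CC − I_C·R_C − I_E·R_E = 11 − 10.1×0.47 − 10.2×0.27 = 3.49 V.
V_CE = 3.49 V > 0.2 V confirms active-region operation.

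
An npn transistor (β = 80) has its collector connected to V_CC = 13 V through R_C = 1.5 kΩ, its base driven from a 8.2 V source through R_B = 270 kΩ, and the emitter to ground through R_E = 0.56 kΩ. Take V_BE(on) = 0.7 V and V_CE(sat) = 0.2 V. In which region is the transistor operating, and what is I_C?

active; I_C ≈ 1.9 mA

Assume active. Base-emitter loop: I_B = (V_BB − V_BE)/(R_B + (β+1)R_E) = (8.2 − 0.7)/(270 + 81×0.56) = 0.0238 mA.
I_C = β·I_B = 80×0.0238 = 1.9 mA.
V_CE = V_CC − I_C·R_C − I_E·R_E = 13 − 1.9×1.5 − 1.93×0.56 = 9.07 V > V_CE(sat), so the active-region assumption holds.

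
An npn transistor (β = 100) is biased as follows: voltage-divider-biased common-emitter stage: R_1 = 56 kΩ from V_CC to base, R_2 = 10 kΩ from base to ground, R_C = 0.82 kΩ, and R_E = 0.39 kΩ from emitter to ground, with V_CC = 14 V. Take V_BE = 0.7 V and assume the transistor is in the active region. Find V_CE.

Thevenize the base divider: V_Th = V_CC·R_2/(R_1+R_2) = 14×10/66 = 2.12 V, R_Th = R_1‖R_2 = 8.48 kΩ.
Base-emitter loop: V_Th = I_B·R_Th + V_BE + (β+1)I_B·R_E, so I_B = (2.12 − 0.7) / (8.48 + 101×0.39) = 0.0297 mA.
I_C = β·I_B = 100×0.0297 = 2.97 mA, and I_E = (β+1)I_B = 3 mA.
V_CE = V_CC − I_C·R_C − I_E·R_E = 14 − 2.97×0.82 − 3×0.39 = 10.4 V.
V_CE = 10.4 V > 0.2 V confirms active-region operation.

V_CE ≈ 10 V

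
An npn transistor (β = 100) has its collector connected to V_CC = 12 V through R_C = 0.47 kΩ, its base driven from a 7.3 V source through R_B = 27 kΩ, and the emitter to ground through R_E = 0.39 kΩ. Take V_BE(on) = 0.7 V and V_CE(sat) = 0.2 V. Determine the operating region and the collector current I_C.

Assume active. Base-emitter loop: I_B = (V_BB − V_BE)/(R_B + (β+1)R_E) = (7.3 − 0.7)/(27 + 101×0.39) = 0.0994 mA.
I_C = β·I_B = 100×0.0994 = 9.94 mA.
V_CE = V_CC − I_C·R_C − I_E·R_E = 12 − 9.94×0.47 − 10×0.39 = 3.41 V > V_CE(sat), so the active-region assumption holds.

active; I_C ≈ 9.9 mA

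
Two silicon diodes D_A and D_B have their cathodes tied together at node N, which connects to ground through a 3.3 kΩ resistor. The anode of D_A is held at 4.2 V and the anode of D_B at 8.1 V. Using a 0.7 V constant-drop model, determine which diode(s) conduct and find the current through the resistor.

Assume both conduct. Then node N would need to be at both 4.2−0.7 = 3.5 V and 8.1−0.7 = 7.4 V, which is impossible.
Assume only D_B conducts: V_N = 8.1 − 0.7 = 7.4 V, so I_R = 7.4/3.3 = 2.24 mA.
Check D_A: its anode-to-cathode voltage is 4.2 − 7.4 = -3.2 V < 0.7 V, so it is off. The assumption is consistent.

Only D_B conducts; I_R ≈ 2.2 mA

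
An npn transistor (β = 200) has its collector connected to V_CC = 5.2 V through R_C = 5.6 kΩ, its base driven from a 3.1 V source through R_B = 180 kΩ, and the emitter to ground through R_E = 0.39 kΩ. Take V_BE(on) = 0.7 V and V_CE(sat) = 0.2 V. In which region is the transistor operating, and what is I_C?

saturation; I_C ≈ 0.83 mA

Assume active: I_B = (3.1 − 0.7)/(180 + 201×0.39) = 0.00929 mA, I_C = β·I_B = 1.86 mA.
Then V_CE = 5.2 − 1.86×5.6 − 1.87×0.39 = -5.93 V < 0.2 V — the active assumption fails.
Re-solve with V_CE = 0.2 V. KCL at the emitter: V_E/R_E = (V_BB−0.7−V_E)/R_B + (V_CC−0.2−V_E)/R_C, giving V_E = 0.33 V.
I_C = (V_CC − 0.2 − V_E)/R_C = (5 − 0.33)/5.6 = 0.834 mA.
Check: I_B = (2.4 − 0.33)/180 = 0.0115 mA, and β·I_B = 2.3 mA > I_C, confirming saturation.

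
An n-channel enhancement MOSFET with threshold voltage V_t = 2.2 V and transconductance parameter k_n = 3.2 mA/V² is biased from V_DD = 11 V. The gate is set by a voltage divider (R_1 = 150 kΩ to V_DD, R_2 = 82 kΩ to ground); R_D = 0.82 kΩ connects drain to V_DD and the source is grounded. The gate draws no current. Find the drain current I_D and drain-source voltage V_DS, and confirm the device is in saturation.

I_D ≈ 4.6 mA, V_DS ≈ 7.3 V

V_G = V_DD·R_2/(R_1+R_2) = 11×82/232 = 3.89 V. With the source grounded, V_GS = V_G = 3.89 V.
Assume saturation: I_D = (k_n/2)(V_GS − V_t)² = (3.2/2)×(3.89 − 2.2)² = 1.6×1.69² = 4.56 mA.
V_DS = V_DD − I_D·R_D = 11 − 4.56×0.82 = 7.26 V.
Saturation requires V_DS ≥ V_GS − V_t = 1.69 V; 7.26 ≥ 1.69 ✓.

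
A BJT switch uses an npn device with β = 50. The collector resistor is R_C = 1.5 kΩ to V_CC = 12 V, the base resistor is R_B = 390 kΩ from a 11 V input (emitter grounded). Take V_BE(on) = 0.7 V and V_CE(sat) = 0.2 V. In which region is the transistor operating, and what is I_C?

active; I_C ≈ 1.3 mA

Assume active. Base-emitter loop: I_B = (V_BB − V_BE)/R_B = (11 − 0.7)/390 = 0.0264 mA.
I_C = β·I_B = 50×0.0264 = 1.32 mA.
V_CE = V_CC − I_C·R_C = 12 − 1.32×1.5 = 10 V > V_CE(sat), so the active-region assumption holds.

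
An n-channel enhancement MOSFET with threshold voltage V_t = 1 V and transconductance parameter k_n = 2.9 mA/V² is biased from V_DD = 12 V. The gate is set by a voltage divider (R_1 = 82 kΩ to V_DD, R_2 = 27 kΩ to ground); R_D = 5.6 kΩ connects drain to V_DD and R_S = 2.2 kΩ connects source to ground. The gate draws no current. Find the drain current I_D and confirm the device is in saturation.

I_D ≈ 0.6 mA

V_G = V_DD·R_2/(R_1+R_2) = 12×27/109 = 2.97 V.
Assume saturation: I_D = (k_n/2)(V_GS − V_t)² with V_GS = V_G − I_D·R_S = 2.97 − 2.2·I_D.
Substituting gives 7.02·I_D² − 13.6·I_D + 5.64 = 0, with roots I_D = 0.603 or 1.33 mA.
The root I_D = 1.33 mA gives V_GS = 0.0415 V ≤ V_t, so take I_D = 0.603 mA.
Then V_GS = 1.65 V and V_DS = V_DD − I_D(R_D+R_S) = 12 − 0.603×7.8 = 7.29 V.
Saturation requires V_DS ≥ V_GS − V_t = 0.645 V; 7.29 ≥ 0.645 ✓.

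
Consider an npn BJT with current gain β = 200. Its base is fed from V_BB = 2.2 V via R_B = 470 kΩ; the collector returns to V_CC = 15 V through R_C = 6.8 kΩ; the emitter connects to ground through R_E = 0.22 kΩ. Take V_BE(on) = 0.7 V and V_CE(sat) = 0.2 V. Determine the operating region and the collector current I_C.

active; I_C ≈ 0.58 mA

Assume active. Base-emitter loop: I_B = (V_BB − V_BE)/(R_B + (β+1)R_E) = (2.2 − 0.7)/(470 + 201×0.22) = 0.00292 mA.
I_C = β·I_B = 200×0.00292 = 0.583 mA.
V_CE = V_CC − I_C·R_C − I_E·R_E = 15 − 0.583×6.8 − 0.586×0.22 = 10.9 V > V_CE(sat), so the active-region assumption holds.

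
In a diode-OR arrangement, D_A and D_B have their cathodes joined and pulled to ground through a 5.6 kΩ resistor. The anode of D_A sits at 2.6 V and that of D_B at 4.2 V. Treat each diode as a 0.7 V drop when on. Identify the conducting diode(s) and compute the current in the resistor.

Assume both conduct. Then node N would need to be at both 2.6−0.7 = 1.9 V and 4.2−0.7 = 3.5 V, which is impossible.
Assume only D_B conducts: V_N = 4.2 − 0.7 = 3.5 V, so I_R = 3.5/5.6 = 0.625 mA.
Check D_A: its anode-to-cathode voltage is 2.6 − 3.5 = -0.9 V < 0.7 V, so it is off. The assumption is consistent.

Only D_B conducts; I_R ≈ 0.62 mA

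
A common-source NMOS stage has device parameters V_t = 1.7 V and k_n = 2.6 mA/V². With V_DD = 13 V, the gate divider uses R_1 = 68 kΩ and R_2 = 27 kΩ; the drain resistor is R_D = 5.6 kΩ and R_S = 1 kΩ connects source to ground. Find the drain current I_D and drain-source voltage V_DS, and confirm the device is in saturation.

V_G = V_DD·R_2/(R_1+R_2) = 13×27/95 = 3.69 V.
Assume saturation: I_D = (k_n/2)(V_GS − V_t)² with V_GS = V_G − I_D·R_S = 3.69 − 1·I_D.
Substituting gives 1.3·I_D² − 6.19·I_D + 5.17 = 0, with roots I_D = 1.08 or 3.68 mA.
The root I_D = 3.68 mA gives V_GS = 0.0183 V ≤ V_t, so take I_D = 1.08 mA.
Then V_GS = 2.61 V and V_DS = V_DD − I_D(R_D+R_S) = 13 − 1.08×6.6 = 5.86 V.
Saturation requires V_DS ≥ V_GS − V_t = 0.912 V; 5.86 ≥ 0.912 ✓.

I_D ≈ 1.1 mA, V_DS ≈ 5.9 V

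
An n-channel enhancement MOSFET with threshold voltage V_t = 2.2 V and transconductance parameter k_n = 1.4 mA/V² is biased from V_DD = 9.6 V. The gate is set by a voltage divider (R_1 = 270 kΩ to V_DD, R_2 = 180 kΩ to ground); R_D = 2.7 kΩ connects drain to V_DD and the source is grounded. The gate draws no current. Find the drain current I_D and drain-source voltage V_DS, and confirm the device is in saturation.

I_D ≈ 1.9 mA, V_DS ≈ 4.5 V

V_G = V_DD·R_2/(R_1+R_2) = 9.6×180/450 = 3.84 V. With the source grounded, V_GS = V_G = 3.84 V.
Assume saturation: I_D = (k_n/2)(V_GS − V_t)² = (1.4/2)×(3.84 − 2.2)² = 0.7×1.64² = 1.88 mA.
V_DS = V_DD − I_D·R_D = 9.6 − 1.88×2.7 = 4.52 V.
Saturation requires V_DS ≥ V_GS − V_t = 1.64 V; 4.52 ≥ 1.64 ✓.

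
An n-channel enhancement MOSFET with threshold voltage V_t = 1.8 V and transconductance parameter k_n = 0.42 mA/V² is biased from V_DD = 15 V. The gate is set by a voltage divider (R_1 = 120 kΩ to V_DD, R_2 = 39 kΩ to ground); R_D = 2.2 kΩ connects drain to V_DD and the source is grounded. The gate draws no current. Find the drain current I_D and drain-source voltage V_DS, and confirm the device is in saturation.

V_G = V_DD·R_2/(R_1+R_2) = 15×39/159 = 3.68 V. With the source grounded, V_GS = V_G = 3.68 V.
Assume saturation: I_D = (k_n/2)(V_GS − V_t)² = (0.42/2)×(3.68 − 1.8)² = 0.21×1.88² = 0.742 mA.
V_DS = V_DD − I_D·R_D = 15 − 0.742×2.2 = 13.4 V.
Saturation requires V_DS ≥ V_GS − V_t = 1.88 V; 13.4 ≥ 1.88 ✓.

I_D ≈ 0.74 mA, V_DS ≈ 13 V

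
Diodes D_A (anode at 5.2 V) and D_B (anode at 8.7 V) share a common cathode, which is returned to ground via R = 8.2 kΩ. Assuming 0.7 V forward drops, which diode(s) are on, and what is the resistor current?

Assume both conduct. Then node N would need to be at both 5.2−0.7 = 4.5 V and 8.7−0.7 = 8 V, which is impossible.
Assume only D_B conducts: V_N = 8.7 − 0.7 = 8 V, so I_R = 8/8.2 = 0.976 mA.
Check D_A: its anode-to-cathode voltage is 5.2 − 8 = -2.8 V < 0.7 V, so it is off. The assumption is consistent.

Only D_B conducts; I_R ≈ 0.98 mA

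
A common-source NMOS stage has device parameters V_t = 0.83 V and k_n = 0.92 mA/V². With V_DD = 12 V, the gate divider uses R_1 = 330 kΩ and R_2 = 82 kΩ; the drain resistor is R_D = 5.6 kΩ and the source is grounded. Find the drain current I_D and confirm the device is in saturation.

I_D ≈ 1.1 mA

V_G = V_DD·R_2/(R_1+R_2) = 12×82/412 = 2.39 V. With the source grounded, V_GS = V_G = 2.39 V.
Assume saturation: I_D = (k_n/2)(V_GS − V_t)² = (0.92/2)×(2.39 − 0.83)² = 0.46×1.56² = 1.12 mA.
V_DS = V_DD − I_D·R_D = 12 − 1.12×5.6 = 5.74 V.
Saturation requires V_DS ≥ V_GS − V_t = 1.56 V; 5.74 ≥ 1.56 ✓.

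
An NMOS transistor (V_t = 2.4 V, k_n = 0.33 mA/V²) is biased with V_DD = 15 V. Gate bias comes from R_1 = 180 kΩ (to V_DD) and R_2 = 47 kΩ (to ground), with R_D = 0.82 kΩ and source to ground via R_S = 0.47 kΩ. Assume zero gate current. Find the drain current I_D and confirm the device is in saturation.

I_D ≈ 0.074 mA

V_G = V_DD·R_2/(R_1+R_2) = 15×47/227 = 3.11 V.
Assume saturation: I_D = (k_n/2)(V_GS − V_t)² with V_GS = V_G − I_D·R_S = 3.11 − 0.47·I_D.
Substituting gives 0.0364·I_D² − 1.11·I_D + 0.0822 = 0, with roots I_D = 0.0743 or 30.4 mA.
The root I_D = 30.4 mA gives V_GS = -11.2 V ≤ V_t, so take I_D = 0.0743 mA.
Then V_GS = 3.07 V and V_DS = V_DD − I_D(R_D+R_S) = 15 − 0.0743×1.29 = 14.9 V.
Saturation requires V_DS ≥ V_GS − V_t = 0.671 V; 14.9 ≥ 0.671 ✓.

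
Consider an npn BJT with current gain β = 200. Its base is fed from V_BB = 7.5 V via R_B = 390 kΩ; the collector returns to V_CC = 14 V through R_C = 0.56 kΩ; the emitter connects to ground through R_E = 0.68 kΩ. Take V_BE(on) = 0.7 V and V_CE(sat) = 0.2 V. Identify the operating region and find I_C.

active; I_C ≈ 2.6 mA

Assume active. Base-emitter loop: I_B = (V_BB − V_BE)/(R_B + (β+1)R_E) = (7.5 − 0.7)/(390 + 201×0.68) = 0.0129 mA.
I_C = β·I_B = 200×0.0129 = 2.58 mA.
V_CE = V_CC − I_C·R_C − I_E·R_E = 14 − 2.58×0.56 − 2.6×0.68 = 10.8 V > V_CE(sat), so the active-region assumption holds.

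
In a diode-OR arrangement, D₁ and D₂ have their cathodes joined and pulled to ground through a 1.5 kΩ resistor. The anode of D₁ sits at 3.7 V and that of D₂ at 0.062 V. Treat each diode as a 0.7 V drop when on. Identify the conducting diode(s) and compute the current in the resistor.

Only D₁ conducts; I_R ≈ 2 mA

Assume both conduct. Then node N would need to be at both 3.7−0.7 = 3 V and 0.062−0.7 = -0.638 V, which is impossible.
Assume only D₁ conducts: V_N = 3.7 − 0.7 = 3 V, so I_R = 3/1.5 = 2 mA.
Check D₂: its anode-to-cathode voltage is 0.062 − 3 = -2.94 V < 0.7 V, so it is off. The assumption is consistent.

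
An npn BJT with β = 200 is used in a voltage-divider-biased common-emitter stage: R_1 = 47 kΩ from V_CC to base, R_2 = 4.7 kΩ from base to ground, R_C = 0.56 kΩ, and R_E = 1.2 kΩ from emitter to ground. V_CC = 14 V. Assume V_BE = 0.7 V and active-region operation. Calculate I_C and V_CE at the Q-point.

Thevenize the base divider: V_Th = V_CC·R_2/(R_1+R_2) = 14×4.7/51.7 = 1.27 V, R_Th = R_1‖R_2 = 4.27 kΩ.
Base-emitter loop: V_Th = I_B·R_Th + V_BE + (β+1)I_B·R_E, so I_B = (1.27 − 0.7) / (4.27 + 201×1.2) = 0.00233 mA.
I_C = β·I_B = 200×0.00233 = 0.467 mA, and I_E = (β+1)I_B = 0.469 mA.
V_CE = V_CC − I_C·R_C − I_E·R_E = 14 − 0.467×0.56 − 0.469×1.2 = 13.2 V.
V_CE = 13.2 V > 0.2 V confirms active-region operation.

I_C ≈ 0.47 mA, V_CE ≈ 13 V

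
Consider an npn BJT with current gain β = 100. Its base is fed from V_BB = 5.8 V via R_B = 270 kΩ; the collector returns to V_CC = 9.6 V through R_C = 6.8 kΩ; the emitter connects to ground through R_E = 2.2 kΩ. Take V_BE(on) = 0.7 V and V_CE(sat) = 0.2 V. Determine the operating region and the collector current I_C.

Assume active. Base-emitter loop: I_B = (V_BB − V_BE)/(R_B + (β+1)R_E) = (5.8 − 0.7)/(270 + 101×2.2) = 0.0104 mA.
I_C = β·I_B = 100×0.0104 = 1.04 mA.
V_CE = V_CC − I_C·R_C − I_E·R_E = 9.6 − 1.04×6.8 − 1.05×2.2 = 0.252 V > V_CE(sat), so the active-region assumption holds.

active; I_C ≈ 1 mA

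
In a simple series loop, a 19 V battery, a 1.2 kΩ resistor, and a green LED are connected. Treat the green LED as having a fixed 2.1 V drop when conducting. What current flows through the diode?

KVL around the loop: 19 = V_D + I·R = 2.1 + I × 1.2 kΩ.
So I = (19 − 2.1) / 1.2 kΩ = 16.9 / 1.2 = 14.1 mA.

I ≈ 14 mA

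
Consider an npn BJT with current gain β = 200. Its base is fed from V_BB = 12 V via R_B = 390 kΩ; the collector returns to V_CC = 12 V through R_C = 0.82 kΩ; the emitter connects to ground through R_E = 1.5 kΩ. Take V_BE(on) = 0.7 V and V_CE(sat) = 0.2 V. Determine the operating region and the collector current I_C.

Assume active. Base-emitter loop: I_B = (V_BB − V_BE)/(R_B + (β+1)R_E) = (12 − 0.7)/(390 + 201×1.5) = 0.0163 mA.
I_C = β·I_B = 200×0.0163 = 3.27 mA.
V_CE = V_CC − I_C·R_C − I_E·R_E = 12 − 3.27×0.82 − 3.28×1.5 = 4.39 V > V_CE(sat), so the active-region assumption holds.

active; I_C ≈ 3.3 mA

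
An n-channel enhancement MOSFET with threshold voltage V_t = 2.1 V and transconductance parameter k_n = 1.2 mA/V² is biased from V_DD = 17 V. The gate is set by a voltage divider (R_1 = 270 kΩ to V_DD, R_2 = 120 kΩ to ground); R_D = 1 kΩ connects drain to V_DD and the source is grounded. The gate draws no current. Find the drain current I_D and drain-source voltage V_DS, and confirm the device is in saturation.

V_G = V_DD·R_2/(R_1+R_2) = 17×120/390 = 5.23 V. With the source grounded, V_GS = V_G = 5.23 V.
Assume saturation: I_D = (k_n/2)(V_GS − V_t)² = (1.2/2)×(5.23 − 2.1)² = 0.6×3.13² = 5.88 mA.
V_DS = V_DD − I_D·R_D = 17 − 5.88×1 = 11.1 V.
Saturation requires V_DS ≥ V_GS − V_t = 3.13 V; 11.1 ≥ 3.13 ✓.

I_D ≈ 5.9 mA, V_DS ≈ 11 V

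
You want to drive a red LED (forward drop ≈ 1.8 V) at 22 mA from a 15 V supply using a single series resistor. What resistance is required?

R ≈ 0.6 kΩ

The resistor drops V_S − V_D = 15 − 1.8 = 13.2 V at 22 mA.
R = 13.2 V / 22 mA = 0.6 kΩ.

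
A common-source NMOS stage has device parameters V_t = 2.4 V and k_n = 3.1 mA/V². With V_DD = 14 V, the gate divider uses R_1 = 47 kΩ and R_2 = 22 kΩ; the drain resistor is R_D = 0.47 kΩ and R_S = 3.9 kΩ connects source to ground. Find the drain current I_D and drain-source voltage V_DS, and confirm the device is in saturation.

I_D ≈ 0.4 mA, V_DS ≈ 12 V

V_G = V_DD·R_2/(R_1+R_2) = 14×22/69 = 4.46 V.
Assume saturation: I_D = (k_n/2)(V_GS − V_t)² with V_GS = V_G − I_D·R_S = 4.46 − 3.9·I_D.
Substituting gives 23.6·I_D² − 26·I_D + 6.6 = 0, with roots I_D = 0.399 or 0.702 mA.
The root I_D = 0.702 mA gives V_GS = 1.73 V ≤ V_t, so take I_D = 0.399 mA.
Then V_GS = 2.91 V and V_DS = V_DD − I_D(R_D+R_S) = 14 − 0.399×4.37 = 12.3 V.
Saturation requires V_DS ≥ V_GS − V_t = 0.507 V; 12.3 ≥ 0.507 ✓.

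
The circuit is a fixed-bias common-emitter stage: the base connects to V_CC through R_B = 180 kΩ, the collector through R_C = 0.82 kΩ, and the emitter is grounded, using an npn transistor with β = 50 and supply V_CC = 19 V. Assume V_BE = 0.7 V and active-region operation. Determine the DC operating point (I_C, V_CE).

Base loop: V_CC = I_B·R_B + V_BE, so I_B = (19 − 0.7)/180 kΩ = 0.102 mA.
In the active region I_C = β·I_B = 50 × 0.102 = 5.08 mA.
Collector loop: V_CE = V_CC − I_C·R_C = 19 − 5.08×0.82 = 14.8 V.
Since V_CE = 14.8 V > V_CE(sat) ≈ 0.2 V, the transistor is in the active region as assumed.

I_C ≈ 5.1 mA, V_CE ≈ 15 V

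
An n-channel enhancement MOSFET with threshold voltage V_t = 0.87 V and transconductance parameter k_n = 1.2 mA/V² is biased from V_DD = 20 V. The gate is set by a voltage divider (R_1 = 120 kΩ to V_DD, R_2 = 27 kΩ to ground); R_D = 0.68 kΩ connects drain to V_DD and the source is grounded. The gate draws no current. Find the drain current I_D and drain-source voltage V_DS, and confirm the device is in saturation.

V_G = V_DD·R_2/(R_1+R_2) = 20×27/147 = 3.67 V. With the source grounded, V_GS = V_G = 3.67 V.
Assume saturation: I_D = (k_n/2)(V_GS − V_t)² = (1.2/2)×(3.67 − 0.87)² = 0.6×2.8² = 4.72 mA.
V_DS = V_DD − I_D·R_D = 20 − 4.72×0.68 = 16.8 V.
Saturation requires V_DS ≥ V_GS − V_t = 2.8 V; 16.8 ≥ 2.8 ✓.

I_D ≈ 4.7 mA, V_DS ≈ 17 V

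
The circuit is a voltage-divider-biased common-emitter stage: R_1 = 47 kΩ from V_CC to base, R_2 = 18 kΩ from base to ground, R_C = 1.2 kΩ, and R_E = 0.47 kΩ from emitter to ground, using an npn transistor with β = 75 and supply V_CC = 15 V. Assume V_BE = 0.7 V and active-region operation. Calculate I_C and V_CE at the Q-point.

I_C ≈ 5.3 mA, V_CE ≈ 6.1 V

Thevenize the base divider: V_Th = V_CC·R_2/(R_1+R_2) = 15×18/65 = 4.15 V, R_Th = R_1‖R_2 = 13 kΩ.
Base-emitter loop: V_Th = I_B·R_Th + V_BE + (β+1)I_B·R_E, so I_B = (4.15 − 0.7) / (13 + 76×0.47) = 0.0709 mA.
I_C = β·I_B = 75×0.0709 = 5.32 mA, and I_E = (β+1)I_B = 5.39 mA.
V_CE = V_CC − I_C·R_C − I_E·R_E = 15 − 5.32×1.2 − 5.39×0.47 = 6.09 V.
V_CE = 6.09 V > 0.2 V confirms active-region operation.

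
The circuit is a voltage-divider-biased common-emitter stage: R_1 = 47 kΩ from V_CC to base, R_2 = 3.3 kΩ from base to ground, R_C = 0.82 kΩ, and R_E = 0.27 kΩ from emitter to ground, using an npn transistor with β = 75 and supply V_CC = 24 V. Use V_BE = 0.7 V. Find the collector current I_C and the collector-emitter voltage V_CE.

I_C ≈ 2.8 mA, V_CE ≈ 21 V

Thevenize the base divider: V_Th = V_CC·R_2/(R_1+R_2) = 24×3.3/50.3 = 1.57 V, R_Th = R_1‖R_2 = 3.08 kΩ.
Base-emitter loop: V_Th = I_B·R_Th + V_BE + (β+1)I_B·R_E, so I_B = (1.57 − 0.7) / (3.08 + 76×0.27) = 0.0371 mA.
I_C = β·I_B = 75×0.0371 = 2.78 mA, and I_E = (β+1)I_B = 2.82 mA.
V_CE = V_CC − I_C·R_C − I_E·R_E = 24 − 2.78×0.82 − 2.82×0.27 = 21 V.
V_CE = 21 V > 0.2 V confirms active-region operation.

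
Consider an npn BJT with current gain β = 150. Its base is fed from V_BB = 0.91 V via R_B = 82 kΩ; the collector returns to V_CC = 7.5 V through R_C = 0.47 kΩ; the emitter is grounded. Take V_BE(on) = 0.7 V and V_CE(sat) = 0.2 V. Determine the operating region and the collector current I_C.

Assume active. Base-emitter loop: I_B = (V_BB − V_BE)/R_B = (0.91 − 0.7)/82 = 0.00256 mA.
I_C = β·I_B = 150×0.00256 = 0.384 mA.
V_CE = V_CC − I_C·R_C = 7.5 − 0.384×0.47 = 7.32 V > V_CE(sat), so the active-region assumption holds.

active; I_C ≈ 0.38 mA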